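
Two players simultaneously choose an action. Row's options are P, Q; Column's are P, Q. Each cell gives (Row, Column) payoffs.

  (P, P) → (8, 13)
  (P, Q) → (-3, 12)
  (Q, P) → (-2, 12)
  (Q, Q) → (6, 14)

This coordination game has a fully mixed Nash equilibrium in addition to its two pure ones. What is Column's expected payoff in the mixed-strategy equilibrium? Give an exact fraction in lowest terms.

38/3

Row mixes with probability p on P, chosen so Column is indifferent: 13p + 12(1−p) = 12p + 14(1−p) gives p = 2/3.
Column's expected payoff is 13·2/3 + 12·1/3 = 38/3.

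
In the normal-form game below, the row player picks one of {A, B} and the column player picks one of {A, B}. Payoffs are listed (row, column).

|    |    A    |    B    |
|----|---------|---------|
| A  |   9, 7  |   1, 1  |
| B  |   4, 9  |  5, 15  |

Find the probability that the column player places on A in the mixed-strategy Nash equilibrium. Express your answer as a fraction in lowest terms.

4/9

The column player's mix q on A must make the row player indifferent between A and B.
The row player's payoff from A: 9q + 1(1−q). From B: 4q + 5(1−q).
Set equal: 5q = 4(1−q) → q = 4/9.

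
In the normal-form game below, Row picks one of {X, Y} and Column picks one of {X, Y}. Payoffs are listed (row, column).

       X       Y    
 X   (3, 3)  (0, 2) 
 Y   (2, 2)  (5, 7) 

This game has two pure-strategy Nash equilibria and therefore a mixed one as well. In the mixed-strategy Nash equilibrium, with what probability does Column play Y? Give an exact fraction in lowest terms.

1/6

Column's mix q on X must make Row indifferent between X and Y.
Row's payoff from X: 3q + 0(1−q). From Y: 2q + 5(1−q).
Set equal: 1q = 5(1−q) → q = 5/6.
Probability on Y is 1 − 5/6 = 1/6.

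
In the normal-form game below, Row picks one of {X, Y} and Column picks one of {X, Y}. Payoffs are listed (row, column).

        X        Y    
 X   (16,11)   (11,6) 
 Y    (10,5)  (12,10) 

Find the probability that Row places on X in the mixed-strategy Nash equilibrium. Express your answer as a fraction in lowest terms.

Row's mix p on X must make Column indifferent between X and Y.
Column's payoff from X: 11p + 5(1−p). From Y: 6p + 10(1−p).
Set equal: 5p = 5(1−p) → p = 5/10 = 1/2.

1/2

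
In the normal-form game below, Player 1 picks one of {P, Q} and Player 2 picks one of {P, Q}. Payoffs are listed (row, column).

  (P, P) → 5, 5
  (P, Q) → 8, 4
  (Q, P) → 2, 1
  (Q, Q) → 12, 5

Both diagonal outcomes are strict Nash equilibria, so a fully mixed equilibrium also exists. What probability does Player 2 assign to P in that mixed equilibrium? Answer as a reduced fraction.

4/7

Player 2's mix q on P must make Player 1 indifferent between P and Q.
Player 1's payoff from P: 5q + 8(1−q). From Q: 2q + 12(1−q).
Set equal: 3q = 4(1−q) → q = 4/7.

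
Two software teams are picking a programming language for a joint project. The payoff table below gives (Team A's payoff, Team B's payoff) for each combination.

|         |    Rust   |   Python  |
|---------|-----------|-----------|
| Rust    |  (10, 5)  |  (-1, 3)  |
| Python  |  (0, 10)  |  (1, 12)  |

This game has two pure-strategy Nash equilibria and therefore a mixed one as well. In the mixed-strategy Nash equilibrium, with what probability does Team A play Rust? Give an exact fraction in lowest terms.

1/2

Team A's mix p on Rust must make Team B indifferent between Rust and Python.
Team B's payoff from Rust: 5p + 10(1−p). From Python: 3p + 12(1−p).
Set equal: 2p = 2(1−p) → p = 2/4 = 1/2.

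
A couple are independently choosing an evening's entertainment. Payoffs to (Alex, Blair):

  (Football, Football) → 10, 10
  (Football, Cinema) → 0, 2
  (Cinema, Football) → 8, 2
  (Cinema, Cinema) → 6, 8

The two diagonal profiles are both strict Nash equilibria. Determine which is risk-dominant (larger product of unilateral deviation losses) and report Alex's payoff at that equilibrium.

6

At both Football: Alex loses 10 − 8 = 2 by deviating; Blair loses 10 − 2 = 8. Product = 2·8 = 16.
At both Cinema: Alex loses 6 − 0 = 6 by deviating; Blair loses 8 − 2 = 6. Product = 6·6 = 36.
36 > 16, so both Cinema is risk-dominant. Alex's payoff there is 6.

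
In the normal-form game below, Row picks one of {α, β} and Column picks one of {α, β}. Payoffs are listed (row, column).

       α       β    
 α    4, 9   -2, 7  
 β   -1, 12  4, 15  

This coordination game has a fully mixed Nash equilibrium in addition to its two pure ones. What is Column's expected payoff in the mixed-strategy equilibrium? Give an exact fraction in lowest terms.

Row mixes with probability p on α, chosen so Column is indifferent: 9p + 12(1−p) = 7p + 15(1−p) gives p = 3/5.
Column's expected payoff is 9·3/5 + 12·2/5 = 51/5.

51/5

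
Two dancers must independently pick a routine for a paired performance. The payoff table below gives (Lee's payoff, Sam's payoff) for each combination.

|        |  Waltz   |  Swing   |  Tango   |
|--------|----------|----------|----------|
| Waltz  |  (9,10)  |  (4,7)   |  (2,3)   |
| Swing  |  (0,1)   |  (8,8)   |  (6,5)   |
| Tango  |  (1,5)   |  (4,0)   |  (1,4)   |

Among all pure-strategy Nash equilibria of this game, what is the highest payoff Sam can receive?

Both Waltz is a pure NE (Lee: 9 ≥ 1; Sam: 10 ≥ 7). Sam gets 10.
Both Swing is a pure NE (Lee: 8 ≥ 4; Sam: 8 ≥ 5). Sam gets 8.
Every other cell has a profitable deviation for at least one player. Highest of {10, 8} is 10.

10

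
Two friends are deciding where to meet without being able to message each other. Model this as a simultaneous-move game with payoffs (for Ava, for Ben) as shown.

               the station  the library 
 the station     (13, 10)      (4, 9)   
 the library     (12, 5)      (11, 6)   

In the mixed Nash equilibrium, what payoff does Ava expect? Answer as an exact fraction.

95/8

Ben mixes with probability q on the station, chosen so Ava is indifferent: 13q + 4(1−q) = 12q + 11(1−q) gives q = 7/8.
Ava's expected payoff (from either row, since indifferent) is 13·7/8 + 4·1/8 = 95/8.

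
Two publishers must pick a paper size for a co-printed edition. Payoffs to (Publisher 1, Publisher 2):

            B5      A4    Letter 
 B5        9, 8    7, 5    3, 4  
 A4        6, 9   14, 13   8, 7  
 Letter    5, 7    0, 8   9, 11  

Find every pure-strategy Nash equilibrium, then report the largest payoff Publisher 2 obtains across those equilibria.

Both B5 is a pure NE (Publisher 1: 9 ≥ 6; Publisher 2: 8 ≥ 5). Publisher 2 gets 8.
Both A4 is a pure NE (Publisher 1: 14 ≥ 7; Publisher 2: 13 ≥ 9). Publisher 2 gets 13.
Both Letter is a pure NE (Publisher 1: 9 ≥ 8; Publisher 2: 11 ≥ 8). Publisher 2 gets 11.
Every other cell has a profitable deviation for at least one player. Highest of {8, 13, 11} is 13.

13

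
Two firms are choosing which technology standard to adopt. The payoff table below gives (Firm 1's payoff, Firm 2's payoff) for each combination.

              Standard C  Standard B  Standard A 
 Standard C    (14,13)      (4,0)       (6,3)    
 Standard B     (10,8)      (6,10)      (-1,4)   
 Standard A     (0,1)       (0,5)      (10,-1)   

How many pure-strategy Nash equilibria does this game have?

Both Standard C: Firm 1 gets 14 (best alternative 10); Firm 2 gets 13 (best alternative 3). Neither deviates — NE.
Both Standard B: Firm 1 gets 6 (best alternative 4); Firm 2 gets 10 (best alternative 8). Neither deviates — NE.
Both Standard A is not a NE: Firm 2 would switch to Standard B (5 > -1).
No other cell survives both best-response checks, so there are 2 pure NE.

2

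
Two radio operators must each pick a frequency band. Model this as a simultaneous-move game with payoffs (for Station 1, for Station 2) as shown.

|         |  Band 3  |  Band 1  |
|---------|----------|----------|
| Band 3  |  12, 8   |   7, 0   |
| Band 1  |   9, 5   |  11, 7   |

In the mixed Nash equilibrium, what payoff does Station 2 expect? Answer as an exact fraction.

28/5

Station 1 mixes with probability p on Band 3, chosen so Station 2 is indifferent: 8p + 5(1−p) = 0p + 7(1−p) gives p = 1/5.
Station 2's expected payoff is 8·1/5 + 5·4/5 = 28/5.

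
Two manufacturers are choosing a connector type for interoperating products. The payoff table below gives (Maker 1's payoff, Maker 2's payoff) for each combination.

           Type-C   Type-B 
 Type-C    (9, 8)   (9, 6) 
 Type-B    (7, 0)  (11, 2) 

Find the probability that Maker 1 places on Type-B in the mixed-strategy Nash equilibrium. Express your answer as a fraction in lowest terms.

Maker 1's mix p on Type-C must make Maker 2 indifferent between Type-C and Type-B.
Maker 2's payoff from Type-C: 8p + 0(1−p). From Type-B: 6p + 2(1−p).
Set equal: 2p = 2(1−p) → p = 2/4 = 1/2.
Probability on Type-B is 1 − 1/2 = 1/2.

1/2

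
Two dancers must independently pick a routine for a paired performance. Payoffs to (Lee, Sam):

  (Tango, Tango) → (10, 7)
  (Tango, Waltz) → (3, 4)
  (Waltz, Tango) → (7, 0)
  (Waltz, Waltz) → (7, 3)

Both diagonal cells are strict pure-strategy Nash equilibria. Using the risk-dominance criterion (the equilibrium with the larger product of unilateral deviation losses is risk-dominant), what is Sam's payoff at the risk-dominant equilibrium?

3

At both Tango: Lee loses 10 − 7 = 3 by deviating; Sam loses 7 − 4 = 3. Product = 3·3 = 9.
At both Waltz: Lee loses 7 − 3 = 4 by deviating; Sam loses 3 − 0 = 3. Product = 4·3 = 12.
12 > 9, so both Waltz is risk-dominant. Sam's payoff there is 3.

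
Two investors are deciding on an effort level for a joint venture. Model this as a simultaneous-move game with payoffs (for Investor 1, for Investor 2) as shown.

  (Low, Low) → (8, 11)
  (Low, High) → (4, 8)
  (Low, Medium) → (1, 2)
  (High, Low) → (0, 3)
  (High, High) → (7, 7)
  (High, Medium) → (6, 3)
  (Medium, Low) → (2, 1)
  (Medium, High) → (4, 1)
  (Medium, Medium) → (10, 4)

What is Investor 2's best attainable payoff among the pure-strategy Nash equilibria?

11

Both Low is a pure NE (Investor 1: 8 ≥ 2; Investor 2: 11 ≥ 8). Investor 2 gets 11.
Both High is a pure NE (Investor 1: 7 ≥ 4; Investor 2: 7 ≥ 3). Investor 2 gets 7.
Both Medium is a pure NE (Investor 1: 10 ≥ 6; Investor 2: 4 ≥ 1). Investor 2 gets 4.
Every other cell has a profitable deviation for at least one player. Highest of {11, 7, 4} is 11.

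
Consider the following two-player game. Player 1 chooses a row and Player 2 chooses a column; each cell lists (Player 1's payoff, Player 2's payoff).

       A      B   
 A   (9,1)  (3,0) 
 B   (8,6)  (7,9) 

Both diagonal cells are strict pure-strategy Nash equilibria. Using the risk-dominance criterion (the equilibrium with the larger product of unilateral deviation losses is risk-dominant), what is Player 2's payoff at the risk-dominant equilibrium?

At both A: Player 1 loses 9 − 8 = 1 by deviating; Player 2 loses 1 − 0 = 1. Product = 1·1 = 1.
At both B: Player 1 loses 7 − 3 = 4 by deviating; Player 2 loses 9 − 6 = 3. Product = 4·3 = 12.
12 > 1, so both B is risk-dominant. Player 2's payoff there is 9.

9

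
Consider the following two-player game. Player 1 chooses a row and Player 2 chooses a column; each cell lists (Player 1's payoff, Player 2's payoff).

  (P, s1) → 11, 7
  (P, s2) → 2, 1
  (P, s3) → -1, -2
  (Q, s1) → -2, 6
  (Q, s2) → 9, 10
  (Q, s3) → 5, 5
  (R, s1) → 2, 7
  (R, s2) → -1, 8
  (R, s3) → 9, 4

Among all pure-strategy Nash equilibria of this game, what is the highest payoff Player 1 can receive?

11

(P, s1) is a pure NE (Player 1: 11 ≥ 2; Player 2: 7 ≥ 1). Player 1 gets 11.
(Q, s2) is a pure NE (Player 1: 9 ≥ 2; Player 2: 10 ≥ 6). Player 1 gets 9.
Every other cell has a profitable deviation for at least one player. Highest of {11, 9} is 11.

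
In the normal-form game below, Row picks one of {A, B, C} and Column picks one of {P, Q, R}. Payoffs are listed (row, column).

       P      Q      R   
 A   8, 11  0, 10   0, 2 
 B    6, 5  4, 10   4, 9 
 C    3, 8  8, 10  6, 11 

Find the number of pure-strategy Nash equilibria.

(A, P): Row gets 8 (best alternative 6); Column gets 11 (best alternative 10). Neither deviates — NE.
(C, R): Row gets 6 (best alternative 4); Column gets 11 (best alternative 10). Neither deviates — NE.
(B, Q) is not a NE: Row would switch to C (8 > 4).
No other cell survives both best-response checks, so there are 2 pure NE.

2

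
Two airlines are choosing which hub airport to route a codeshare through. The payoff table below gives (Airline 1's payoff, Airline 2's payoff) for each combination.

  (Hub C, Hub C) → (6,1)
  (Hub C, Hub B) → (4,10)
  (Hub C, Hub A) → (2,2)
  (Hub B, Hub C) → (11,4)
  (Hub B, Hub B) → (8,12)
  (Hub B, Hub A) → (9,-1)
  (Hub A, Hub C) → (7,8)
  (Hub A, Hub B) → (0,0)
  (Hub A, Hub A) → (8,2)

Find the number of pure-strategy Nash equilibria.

1

Both Hub B: Airline 1 gets 8 (best alternative 4); Airline 2 gets 12 (best alternative 4). Neither deviates — NE.
Both Hub A is not a NE: Airline 1 would switch to Hub B (9 > 8).
No other cell survives both best-response checks, so there is 1 pure NE.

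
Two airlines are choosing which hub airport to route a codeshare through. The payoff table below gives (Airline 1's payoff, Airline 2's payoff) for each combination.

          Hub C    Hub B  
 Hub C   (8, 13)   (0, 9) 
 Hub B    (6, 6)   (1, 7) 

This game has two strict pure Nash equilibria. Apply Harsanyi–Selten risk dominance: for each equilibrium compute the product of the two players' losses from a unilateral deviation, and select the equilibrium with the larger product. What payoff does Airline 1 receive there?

8

At both Hub C: Airline 1 loses 8 − 6 = 2 by deviating; Airline 2 loses 13 − 9 = 4. Product = 2·4 = 8.
At both Hub B: Airline 1 loses 1 − 0 = 1 by deviating; Airline 2 loses 7 − 6 = 1. Product = 1·1 = 1.
8 > 1, so both Hub C is risk-dominant. Airline 1's payoff there is 8.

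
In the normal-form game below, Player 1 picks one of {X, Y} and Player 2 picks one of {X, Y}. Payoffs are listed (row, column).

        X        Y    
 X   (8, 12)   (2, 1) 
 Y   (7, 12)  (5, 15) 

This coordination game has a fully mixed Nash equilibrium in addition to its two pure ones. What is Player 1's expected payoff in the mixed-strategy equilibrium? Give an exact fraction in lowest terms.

13/2

Player 2 mixes with probability q on X, chosen so Player 1 is indifferent: 8q + 2(1−q) = 7q + 5(1−q) gives q = 3/4.
Player 1's expected payoff (from either row, since indifferent) is 8·3/4 + 2·1/4 = 13/2.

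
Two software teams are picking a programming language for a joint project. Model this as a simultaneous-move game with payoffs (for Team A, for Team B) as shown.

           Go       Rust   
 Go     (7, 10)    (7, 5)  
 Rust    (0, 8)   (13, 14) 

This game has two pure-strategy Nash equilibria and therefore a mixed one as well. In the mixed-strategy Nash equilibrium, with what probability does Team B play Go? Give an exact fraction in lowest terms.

6/13

Team B's mix q on Go must make Team A indifferent between Go and Rust.
Team A's payoff from Go: 7q + 7(1−q). From Rust: 0q + 13(1−q).
Set equal: 7q = 6(1−q) → q = 6/13.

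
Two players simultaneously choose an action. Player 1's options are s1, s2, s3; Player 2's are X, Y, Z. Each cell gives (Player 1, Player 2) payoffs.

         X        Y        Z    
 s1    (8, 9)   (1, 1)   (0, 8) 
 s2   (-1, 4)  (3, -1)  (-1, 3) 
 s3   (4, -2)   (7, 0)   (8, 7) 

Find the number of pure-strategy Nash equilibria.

2

(s1, X): Player 1 gets 8 (best alternative 4); Player 2 gets 9 (best alternative 8). Neither deviates — NE.
(s3, Z): Player 1 gets 8 (best alternative 0); Player 2 gets 7 (best alternative 0). Neither deviates — NE.
(s2, Y) is not a NE: Player 1 would switch to s3 (7 > 3).
No other cell survives both best-response checks, so there are 2 pure NE.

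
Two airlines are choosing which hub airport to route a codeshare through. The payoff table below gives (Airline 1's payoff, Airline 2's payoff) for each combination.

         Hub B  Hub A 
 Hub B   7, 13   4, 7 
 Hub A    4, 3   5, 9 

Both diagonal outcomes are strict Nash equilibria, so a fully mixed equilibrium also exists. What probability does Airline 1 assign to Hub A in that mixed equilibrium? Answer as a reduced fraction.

1/2

Airline 1's mix p on Hub B must make Airline 2 indifferent between Hub B and Hub A.
Airline 2's payoff from Hub B: 13p + 3(1−p). From Hub A: 7p + 9(1−p).
Set equal: 6p = 6(1−p) → p = 6/12 = 1/2.
Probability on Hub A is 1 − 1/2 = 1/2.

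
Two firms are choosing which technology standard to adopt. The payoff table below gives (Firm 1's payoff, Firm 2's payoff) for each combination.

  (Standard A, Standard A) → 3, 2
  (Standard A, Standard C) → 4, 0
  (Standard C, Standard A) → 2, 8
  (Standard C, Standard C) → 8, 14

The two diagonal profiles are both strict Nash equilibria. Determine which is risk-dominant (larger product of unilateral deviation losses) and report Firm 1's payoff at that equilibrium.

At both Standard A: Firm 1 loses 3 − 2 = 1 by deviating; Firm 2 loses 2 − 0 = 2. Product = 1·2 = 2.
At both Standard C: Firm 1 loses 8 − 4 = 4 by deviating; Firm 2 loses 14 − 8 = 6. Product = 4·6 = 24.
24 > 2, so both Standard C is risk-dominant. Firm 1's payoff there is 8.

8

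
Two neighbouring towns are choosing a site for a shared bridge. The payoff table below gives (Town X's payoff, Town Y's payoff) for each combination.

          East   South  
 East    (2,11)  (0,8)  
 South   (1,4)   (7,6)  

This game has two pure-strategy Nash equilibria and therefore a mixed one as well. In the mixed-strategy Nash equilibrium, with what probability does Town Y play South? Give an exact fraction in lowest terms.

1/8

Town Y's mix q on East must make Town X indifferent between East and South.
Town X's payoff from East: 2q + 0(1−q). From South: 1q + 7(1−q).
Set equal: 1q = 7(1−q) → q = 7/8.
Probability on South is 1 − 7/8 = 1/8.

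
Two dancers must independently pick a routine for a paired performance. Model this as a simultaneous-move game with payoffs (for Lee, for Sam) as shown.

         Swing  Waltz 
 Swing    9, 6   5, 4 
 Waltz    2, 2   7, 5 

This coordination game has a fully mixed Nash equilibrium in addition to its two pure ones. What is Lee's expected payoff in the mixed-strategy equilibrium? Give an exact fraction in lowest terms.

Sam mixes with probability q on Swing, chosen so Lee is indifferent: 9q + 5(1−q) = 2q + 7(1−q) gives q = 2/9.
Lee's expected payoff (from either row, since indifferent) is 9·2/9 + 5·7/9 = 53/9.

53/9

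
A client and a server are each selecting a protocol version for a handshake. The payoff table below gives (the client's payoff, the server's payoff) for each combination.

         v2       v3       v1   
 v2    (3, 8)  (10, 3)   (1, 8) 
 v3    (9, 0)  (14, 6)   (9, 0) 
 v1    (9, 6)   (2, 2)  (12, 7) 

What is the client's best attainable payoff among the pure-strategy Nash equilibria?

Both v3 is a pure NE (the client: 14 ≥ 10; the server: 6 ≥ 0). The client gets 14.
Both v1 is a pure NE (the client: 12 ≥ 9; the server: 7 ≥ 6). The client gets 12.
Every other cell has a profitable deviation for at least one player. Highest of {14, 12} is 14.

14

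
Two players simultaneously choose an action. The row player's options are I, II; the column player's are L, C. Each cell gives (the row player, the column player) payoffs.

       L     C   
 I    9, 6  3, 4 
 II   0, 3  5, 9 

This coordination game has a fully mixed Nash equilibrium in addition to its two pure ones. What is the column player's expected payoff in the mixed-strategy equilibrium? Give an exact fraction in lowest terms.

21/4

The row player mixes with probability p on I, chosen so the column player is indifferent: 6p + 3(1−p) = 4p + 9(1−p) gives p = 3/4.
The column player's expected payoff is 6·3/4 + 3·1/4 = 21/4.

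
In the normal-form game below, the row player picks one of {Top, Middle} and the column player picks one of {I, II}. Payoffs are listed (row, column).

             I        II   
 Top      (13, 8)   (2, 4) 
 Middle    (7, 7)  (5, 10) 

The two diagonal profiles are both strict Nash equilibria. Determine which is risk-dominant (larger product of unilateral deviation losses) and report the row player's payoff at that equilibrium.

At (Top, I): the row player loses 13 − 7 = 6 by deviating; the column player loses 8 − 4 = 4. Product = 6·4 = 24.
At (Middle, II): the row player loses 5 − 2 = 3 by deviating; the column player loses 10 − 7 = 3. Product = 3·3 = 9.
24 > 9, so (Top, I) is risk-dominant. The row player's payoff there is 13.

13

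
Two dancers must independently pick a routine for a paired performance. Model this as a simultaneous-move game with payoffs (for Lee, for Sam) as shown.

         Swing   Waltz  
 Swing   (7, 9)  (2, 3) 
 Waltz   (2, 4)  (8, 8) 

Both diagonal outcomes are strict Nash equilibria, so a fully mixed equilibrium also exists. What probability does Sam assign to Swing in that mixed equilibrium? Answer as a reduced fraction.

Sam's mix q on Swing must make Lee indifferent between Swing and Waltz.
Lee's payoff from Swing: 7q + 2(1−q). From Waltz: 2q + 8(1−q).
Set equal: 5q = 6(1−q) → q = 6/11.

6/11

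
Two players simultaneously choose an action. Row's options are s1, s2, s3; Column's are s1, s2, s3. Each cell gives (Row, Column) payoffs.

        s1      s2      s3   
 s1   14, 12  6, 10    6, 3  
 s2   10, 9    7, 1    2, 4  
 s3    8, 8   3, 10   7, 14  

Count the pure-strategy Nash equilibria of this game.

Both s1: Row gets 14 (best alternative 10); Column gets 12 (best alternative 10). Neither deviates — NE.
Both s3: Row gets 7 (best alternative 6); Column gets 14 (best alternative 10). Neither deviates — NE.
Both s2 is not a NE: Column would switch to s1 (9 > 1).
No other cell survives both best-response checks, so there are 2 pure NE.

2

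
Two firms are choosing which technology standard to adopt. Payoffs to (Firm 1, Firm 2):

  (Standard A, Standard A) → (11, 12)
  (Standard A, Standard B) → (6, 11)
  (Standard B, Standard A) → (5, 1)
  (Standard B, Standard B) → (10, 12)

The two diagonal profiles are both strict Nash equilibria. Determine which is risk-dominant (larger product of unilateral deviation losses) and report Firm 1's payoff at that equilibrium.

At both Standard A: Firm 1 loses 11 − 5 = 6 by deviating; Firm 2 loses 12 − 11 = 1. Product = 6·1 = 6.
At both Standard B: Firm 1 loses 10 − 6 = 4 by deviating; Firm 2 loses 12 − 1 = 11. Product = 4·11 = 44.
44 > 6, so both Standard B is risk-dominant. Firm 1's payoff there is 10.

10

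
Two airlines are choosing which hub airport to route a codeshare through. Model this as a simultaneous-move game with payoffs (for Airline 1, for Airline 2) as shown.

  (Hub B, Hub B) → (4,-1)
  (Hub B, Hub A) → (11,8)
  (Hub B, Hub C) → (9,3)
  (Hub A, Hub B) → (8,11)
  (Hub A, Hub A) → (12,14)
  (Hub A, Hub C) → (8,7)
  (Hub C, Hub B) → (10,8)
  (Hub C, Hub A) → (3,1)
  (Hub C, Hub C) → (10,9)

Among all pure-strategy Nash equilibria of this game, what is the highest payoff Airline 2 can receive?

Both Hub A is a pure NE (Airline 1: 12 ≥ 11; Airline 2: 14 ≥ 11). Airline 2 gets 14.
Both Hub C is a pure NE (Airline 1: 10 ≥ 9; Airline 2: 9 ≥ 8). Airline 2 gets 9.
Every other cell has a profitable deviation for at least one player. Highest of {14, 9} is 14.

14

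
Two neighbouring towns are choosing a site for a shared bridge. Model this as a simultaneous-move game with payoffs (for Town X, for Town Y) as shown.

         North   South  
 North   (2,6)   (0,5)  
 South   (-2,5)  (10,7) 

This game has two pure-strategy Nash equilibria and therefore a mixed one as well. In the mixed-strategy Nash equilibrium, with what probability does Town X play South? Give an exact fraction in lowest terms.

1/3

Town X's mix p on North must make Town Y indifferent between North and South.
Town Y's payoff from North: 6p + 5(1−p). From South: 5p + 7(1−p).
Set equal: 1p = 2(1−p) → p = 2/3.
Probability on South is 1 − 2/3 = 1/3.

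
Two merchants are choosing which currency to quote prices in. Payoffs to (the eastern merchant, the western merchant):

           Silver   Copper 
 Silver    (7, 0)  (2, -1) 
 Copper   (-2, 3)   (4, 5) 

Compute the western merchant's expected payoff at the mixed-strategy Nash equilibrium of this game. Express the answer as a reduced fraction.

1

The eastern merchant mixes with probability p on Silver, chosen so the western merchant is indifferent: 0p + 3(1−p) = (-1)p + 5(1−p) gives p = 2/3.
The western merchant's expected payoff is 0·2/3 + 3·1/3 = 1.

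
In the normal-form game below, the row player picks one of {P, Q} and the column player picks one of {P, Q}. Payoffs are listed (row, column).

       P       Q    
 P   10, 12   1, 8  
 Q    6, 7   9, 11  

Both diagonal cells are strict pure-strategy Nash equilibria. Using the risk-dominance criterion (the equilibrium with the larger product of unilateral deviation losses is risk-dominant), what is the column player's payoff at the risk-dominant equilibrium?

11

At both P: the row player loses 10 − 6 = 4 by deviating; the column player loses 12 − 8 = 4. Product = 4·4 = 16.
At both Q: the row player loses 9 − 1 = 8 by deviating; the column player loses 11 − 7 = 4. Product = 8·4 = 32.
32 > 16, so both Q is risk-dominant. The column player's payoff there is 11.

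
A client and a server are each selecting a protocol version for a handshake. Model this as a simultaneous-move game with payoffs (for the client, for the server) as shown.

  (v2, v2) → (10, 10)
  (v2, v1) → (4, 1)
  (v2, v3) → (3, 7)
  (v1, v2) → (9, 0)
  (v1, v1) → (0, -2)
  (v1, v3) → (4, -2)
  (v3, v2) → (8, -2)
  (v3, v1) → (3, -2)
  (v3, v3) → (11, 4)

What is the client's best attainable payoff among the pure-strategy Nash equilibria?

Both v2 is a pure NE (the client: 10 ≥ 9; the server: 10 ≥ 7). The client gets 10.
Both v3 is a pure NE (the client: 11 ≥ 4; the server: 4 ≥ -2). The client gets 11.
Every other cell has a profitable deviation for at least one player. Highest of {10, 11} is 11.

11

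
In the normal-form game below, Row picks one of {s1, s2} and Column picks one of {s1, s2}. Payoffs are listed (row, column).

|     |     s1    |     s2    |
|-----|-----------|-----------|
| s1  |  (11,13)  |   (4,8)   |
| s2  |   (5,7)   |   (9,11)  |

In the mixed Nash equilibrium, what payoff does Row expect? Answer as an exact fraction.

79/11

Column mixes with probability q on s1, chosen so Row is indifferent: 11q + 4(1−q) = 5q + 9(1−q) gives q = 5/11.
Row's expected payoff (from either row, since indifferent) is 11·5/11 + 4·6/11 = 79/11.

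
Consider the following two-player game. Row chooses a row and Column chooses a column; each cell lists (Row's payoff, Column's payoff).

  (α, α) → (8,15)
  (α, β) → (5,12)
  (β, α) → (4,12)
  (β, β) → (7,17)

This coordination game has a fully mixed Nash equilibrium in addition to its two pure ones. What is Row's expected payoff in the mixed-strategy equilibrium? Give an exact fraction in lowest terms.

Column mixes with probability q on α, chosen so Row is indifferent: 8q + 5(1−q) = 4q + 7(1−q) gives q = 1/3.
Row's expected payoff (from either row, since indifferent) is 8·1/3 + 5·2/3 = 6.

6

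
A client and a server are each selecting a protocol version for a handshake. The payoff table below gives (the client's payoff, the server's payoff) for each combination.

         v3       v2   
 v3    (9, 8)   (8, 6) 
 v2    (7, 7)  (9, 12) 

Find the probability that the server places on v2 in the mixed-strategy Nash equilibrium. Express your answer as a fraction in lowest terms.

2/3

The server's mix q on v3 must make the client indifferent between v3 and v2.
The client's payoff from v3: 9q + 8(1−q). From v2: 7q + 9(1−q).
Set equal: 2q = 1(1−q) → q = 1/3.
Probability on v2 is 1 − 1/3 = 2/3.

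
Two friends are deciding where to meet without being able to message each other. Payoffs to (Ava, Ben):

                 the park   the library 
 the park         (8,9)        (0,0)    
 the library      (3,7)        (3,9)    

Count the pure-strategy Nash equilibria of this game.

Both the park: Ava gets 8 (best alternative 3); Ben gets 9 (best alternative 0). Neither deviates — NE.
Both the library: Ava gets 3 (best alternative 0); Ben gets 9 (best alternative 7). Neither deviates — NE.
(the library, the park) is not a NE: Ava would switch to the park (8 > 3).
No other cell survives both best-response checks, so there are 2 pure NE.

2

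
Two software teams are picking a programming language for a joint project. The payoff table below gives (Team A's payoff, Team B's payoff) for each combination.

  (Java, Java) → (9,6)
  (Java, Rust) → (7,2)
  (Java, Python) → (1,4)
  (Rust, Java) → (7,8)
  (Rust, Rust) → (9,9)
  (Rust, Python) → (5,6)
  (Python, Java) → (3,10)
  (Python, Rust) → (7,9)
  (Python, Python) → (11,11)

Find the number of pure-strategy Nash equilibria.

3

Both Java: Team A gets 9 (best alternative 7); Team B gets 6 (best alternative 4). Neither deviates — NE.
Both Rust: Team A gets 9 (best alternative 7); Team B gets 9 (best alternative 8). Neither deviates — NE.
Both Python: Team A gets 11 (best alternative 5); Team B gets 11 (best alternative 10). Neither deviates — NE.
(Python, Rust) is not a NE: Team A would switch to Rust (9 > 7).
No other cell survives both best-response checks, so there are 3 pure NE.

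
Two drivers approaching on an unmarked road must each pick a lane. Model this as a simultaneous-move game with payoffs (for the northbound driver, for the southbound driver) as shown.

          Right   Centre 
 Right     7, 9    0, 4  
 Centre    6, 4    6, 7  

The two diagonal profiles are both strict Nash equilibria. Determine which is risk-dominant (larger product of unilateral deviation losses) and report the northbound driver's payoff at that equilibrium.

At both Right: the northbound driver loses 7 − 6 = 1 by deviating; the southbound driver loses 9 − 4 = 5. Product = 1·5 = 5.
At both Centre: the northbound driver loses 6 − 0 = 6 by deviating; the southbound driver loses 7 − 4 = 3. Product = 6·3 = 18.
18 > 5, so both Centre is risk-dominant. The northbound driver's payoff there is 6.

6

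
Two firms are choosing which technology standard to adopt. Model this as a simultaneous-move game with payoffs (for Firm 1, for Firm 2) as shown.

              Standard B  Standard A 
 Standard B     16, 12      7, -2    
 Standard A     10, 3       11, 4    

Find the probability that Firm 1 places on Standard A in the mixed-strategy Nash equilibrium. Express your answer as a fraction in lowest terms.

Firm 1's mix p on Standard B must make Firm 2 indifferent between Standard B and Standard A.
Firm 2's payoff from Standard B: 12p + 3(1−p). From Standard A: (-2)p + 4(1−p).
Set equal: 14p = 1(1−p) → p = 1/15.
Probability on Standard A is 1 − 1/15 = 14/15.

14/15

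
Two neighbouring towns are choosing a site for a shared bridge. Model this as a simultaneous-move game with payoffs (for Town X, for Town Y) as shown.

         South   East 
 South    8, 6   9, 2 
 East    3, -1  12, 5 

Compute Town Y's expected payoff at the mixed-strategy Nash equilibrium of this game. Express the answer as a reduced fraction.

Town X mixes with probability p on South, chosen so Town Y is indifferent: 6p + (-1)(1−p) = 2p + 5(1−p) gives p = 3/5.
Town Y's expected payoff is 6·3/5 + (-1)·2/5 = 16/5.

16/5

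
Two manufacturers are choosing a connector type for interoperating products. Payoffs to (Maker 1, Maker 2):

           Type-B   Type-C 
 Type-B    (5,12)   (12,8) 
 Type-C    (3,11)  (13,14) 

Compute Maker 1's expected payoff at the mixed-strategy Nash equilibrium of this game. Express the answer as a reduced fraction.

Maker 2 mixes with probability q on Type-B, chosen so Maker 1 is indifferent: 5q + 12(1−q) = 3q + 13(1−q) gives q = 1/3.
Maker 1's expected payoff (from either row, since indifferent) is 5·1/3 + 12·2/3 = 29/3.

29/3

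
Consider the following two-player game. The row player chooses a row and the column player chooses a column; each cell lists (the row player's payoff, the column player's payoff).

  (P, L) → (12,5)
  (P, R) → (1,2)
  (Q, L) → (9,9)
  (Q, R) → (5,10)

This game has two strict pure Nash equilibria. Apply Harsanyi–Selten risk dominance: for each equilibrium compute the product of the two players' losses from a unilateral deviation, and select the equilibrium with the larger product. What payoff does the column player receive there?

At (P, L): the row player loses 12 − 9 = 3 by deviating; the column player loses 5 − 2 = 3. Product = 3·3 = 9.
At (Q, R): the row player loses 5 − 1 = 4 by deviating; the column player loses 10 − 9 = 1. Product = 4·1 = 4.
9 > 4, so (P, L) is risk-dominant. The column player's payoff there is 5.

5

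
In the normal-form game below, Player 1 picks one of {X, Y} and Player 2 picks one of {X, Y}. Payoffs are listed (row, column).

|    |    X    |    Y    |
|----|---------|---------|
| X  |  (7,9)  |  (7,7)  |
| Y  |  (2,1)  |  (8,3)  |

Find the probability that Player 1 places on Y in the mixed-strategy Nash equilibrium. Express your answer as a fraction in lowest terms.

1/2

Player 1's mix p on X must make Player 2 indifferent between X and Y.
Player 2's payoff from X: 9p + 1(1−p). From Y: 7p + 3(1−p).
Set equal: 2p = 2(1−p) → p = 2/4 = 1/2.
Probability on Y is 1 − 1/2 = 1/2.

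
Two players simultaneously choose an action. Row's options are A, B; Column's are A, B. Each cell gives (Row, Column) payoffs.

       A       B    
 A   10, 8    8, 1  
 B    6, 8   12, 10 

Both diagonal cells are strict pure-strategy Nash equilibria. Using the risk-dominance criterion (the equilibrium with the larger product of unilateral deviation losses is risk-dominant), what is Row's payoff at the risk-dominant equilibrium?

At both A: Row loses 10 − 6 = 4 by deviating; Column loses 8 − 1 = 7. Product = 4·7 = 28.
At both B: Row loses 12 − 8 = 4 by deviating; Column loses 10 − 8 = 2. Product = 4·2 = 8.
28 > 8, so both A is risk-dominant. Row's payoff there is 10.

10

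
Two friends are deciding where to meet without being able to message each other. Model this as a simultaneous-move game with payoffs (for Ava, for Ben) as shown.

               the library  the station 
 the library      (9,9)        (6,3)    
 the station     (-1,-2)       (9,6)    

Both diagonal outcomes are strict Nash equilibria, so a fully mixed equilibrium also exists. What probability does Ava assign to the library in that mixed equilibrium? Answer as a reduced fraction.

Ava's mix p on the library must make Ben indifferent between the library and the station.
Ben's payoff from the library: 9p + (-2)(1−p). From the station: 3p + 6(1−p).
Set equal: 6p = 8(1−p) → p = 8/14 = 4/7.

4/7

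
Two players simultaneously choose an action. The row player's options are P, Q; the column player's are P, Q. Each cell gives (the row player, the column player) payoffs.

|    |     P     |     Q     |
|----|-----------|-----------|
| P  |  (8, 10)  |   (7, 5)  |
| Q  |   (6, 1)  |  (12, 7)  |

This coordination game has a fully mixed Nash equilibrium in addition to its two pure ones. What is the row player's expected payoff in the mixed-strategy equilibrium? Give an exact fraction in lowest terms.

The column player mixes with probability q on P, chosen so the row player is indifferent: 8q + 7(1−q) = 6q + 12(1−q) gives q = 5/7.
The row player's expected payoff (from either row, since indifferent) is 8·5/7 + 7·2/7 = 54/7.

54/7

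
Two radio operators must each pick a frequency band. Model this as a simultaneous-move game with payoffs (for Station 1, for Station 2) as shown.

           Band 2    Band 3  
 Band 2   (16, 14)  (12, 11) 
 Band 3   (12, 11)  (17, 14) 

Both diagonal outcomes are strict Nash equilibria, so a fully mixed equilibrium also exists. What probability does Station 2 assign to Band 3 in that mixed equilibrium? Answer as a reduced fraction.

4/9

Station 2's mix q on Band 2 must make Station 1 indifferent between Band 2 and Band 3.
Station 1's payoff from Band 2: 16q + 12(1−q). From Band 3: 12q + 17(1−q).
Set equal: 4q = 5(1−q) → q = 5/9.
Probability on Band 3 is 1 − 5/9 = 4/9.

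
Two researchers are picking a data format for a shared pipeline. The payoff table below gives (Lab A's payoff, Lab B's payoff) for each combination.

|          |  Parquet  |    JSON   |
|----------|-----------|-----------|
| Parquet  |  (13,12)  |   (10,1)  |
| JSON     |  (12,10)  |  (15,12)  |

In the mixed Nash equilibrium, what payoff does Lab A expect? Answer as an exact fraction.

25/2

Lab B mixes with probability q on Parquet, chosen so Lab A is indifferent: 13q + 10(1−q) = 12q + 15(1−q) gives q = 5/6.
Lab A's expected payoff (from either row, since indifferent) is 13·5/6 + 10·1/6 = 25/2.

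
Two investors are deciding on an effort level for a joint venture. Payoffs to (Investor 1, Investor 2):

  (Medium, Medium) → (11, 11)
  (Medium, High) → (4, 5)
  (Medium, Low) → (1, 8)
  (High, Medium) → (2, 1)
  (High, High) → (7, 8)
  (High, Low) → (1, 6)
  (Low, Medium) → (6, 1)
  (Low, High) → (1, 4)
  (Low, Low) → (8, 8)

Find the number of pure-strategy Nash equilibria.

3

Both Medium: Investor 1 gets 11 (best alternative 6); Investor 2 gets 11 (best alternative 8). Neither deviates — NE.
Both High: Investor 1 gets 7 (best alternative 4); Investor 2 gets 8 (best alternative 6). Neither deviates — NE.
Both Low: Investor 1 gets 8 (best alternative 1); Investor 2 gets 8 (best alternative 4). Neither deviates — NE.
(Low, High) is not a NE: Investor 1 would switch to High (7 > 1).
No other cell survives both best-response checks, so there are 3 pure NE.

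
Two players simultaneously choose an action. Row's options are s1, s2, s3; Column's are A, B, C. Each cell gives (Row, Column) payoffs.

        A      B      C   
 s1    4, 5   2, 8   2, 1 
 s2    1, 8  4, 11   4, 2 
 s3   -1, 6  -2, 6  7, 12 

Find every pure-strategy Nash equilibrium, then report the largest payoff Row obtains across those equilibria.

7

(s2, B) is a pure NE (Row: 4 ≥ 2; Column: 11 ≥ 8). Row gets 4.
(s3, C) is a pure NE (Row: 7 ≥ 4; Column: 12 ≥ 6). Row gets 7.
Every other cell has a profitable deviation for at least one player. Highest of {4, 7} is 7.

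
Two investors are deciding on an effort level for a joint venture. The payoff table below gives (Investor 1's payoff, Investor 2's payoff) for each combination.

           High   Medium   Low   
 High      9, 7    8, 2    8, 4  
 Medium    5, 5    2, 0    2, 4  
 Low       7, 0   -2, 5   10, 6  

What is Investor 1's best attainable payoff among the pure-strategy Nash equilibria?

Both High is a pure NE (Investor 1: 9 ≥ 7; Investor 2: 7 ≥ 4). Investor 1 gets 9.
Both Low is a pure NE (Investor 1: 10 ≥ 8; Investor 2: 6 ≥ 5). Investor 1 gets 10.
Every other cell has a profitable deviation for at least one player. Highest of {9, 10} is 10.

10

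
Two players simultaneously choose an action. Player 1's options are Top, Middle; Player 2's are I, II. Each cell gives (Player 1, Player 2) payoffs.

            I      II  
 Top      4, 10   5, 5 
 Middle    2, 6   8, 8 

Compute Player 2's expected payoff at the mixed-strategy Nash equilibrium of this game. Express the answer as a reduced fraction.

Player 1 mixes with probability p on Top, chosen so Player 2 is indifferent: 10p + 6(1−p) = 5p + 8(1−p) gives p = 2/7.
Player 2's expected payoff is 10·2/7 + 6·5/7 = 50/7.

50/7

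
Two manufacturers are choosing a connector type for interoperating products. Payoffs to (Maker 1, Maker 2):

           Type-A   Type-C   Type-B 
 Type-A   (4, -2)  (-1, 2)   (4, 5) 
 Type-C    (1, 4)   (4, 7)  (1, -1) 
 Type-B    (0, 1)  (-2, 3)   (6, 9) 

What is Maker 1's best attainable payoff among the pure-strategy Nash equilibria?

Both Type-C is a pure NE (Maker 1: 4 ≥ -1; Maker 2: 7 ≥ 4). Maker 1 gets 4.
Both Type-B is a pure NE (Maker 1: 6 ≥ 4; Maker 2: 9 ≥ 3). Maker 1 gets 6.
Every other cell has a profitable deviation for at least one player. Highest of {4, 6} is 6.

6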